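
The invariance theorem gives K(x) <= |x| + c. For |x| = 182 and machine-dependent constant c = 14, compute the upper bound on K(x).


K(x) <= |x| + c = 182 + 14 = 196

196


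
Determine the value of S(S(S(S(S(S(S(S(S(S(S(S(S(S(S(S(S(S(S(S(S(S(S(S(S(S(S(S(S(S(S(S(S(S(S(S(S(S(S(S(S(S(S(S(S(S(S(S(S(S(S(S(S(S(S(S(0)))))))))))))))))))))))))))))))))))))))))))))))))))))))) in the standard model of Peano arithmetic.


Counting successors applied to 0:
56 applications of S to 0 = 56

56


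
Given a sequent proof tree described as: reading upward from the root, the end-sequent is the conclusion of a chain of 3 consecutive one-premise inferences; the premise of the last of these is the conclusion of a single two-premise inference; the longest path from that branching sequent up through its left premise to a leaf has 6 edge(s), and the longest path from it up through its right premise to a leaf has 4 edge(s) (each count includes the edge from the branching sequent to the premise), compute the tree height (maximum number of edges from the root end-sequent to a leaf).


Longest path through the left premise: 6 edges (measured from the branching sequent)
Longest path through the right premise: 4 edges
Height of the subtree rooted at the branching sequent: max(6, 4) = 6
The branching sequent sits 3 edges above the root (the chain of one-premise inferences), so height = 6 + 3 = 9

9


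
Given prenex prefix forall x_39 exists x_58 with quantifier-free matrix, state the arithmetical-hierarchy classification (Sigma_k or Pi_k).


Leading quantifier is forall, so the class is Pi.
Number of quantifier blocks = alternations + 1 = 1 + 1 = 2.
Classification: Pi_2

Pi_2


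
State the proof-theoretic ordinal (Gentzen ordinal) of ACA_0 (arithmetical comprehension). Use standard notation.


The proof-theoretic ordinal of ACA_0 (arithmetical comprehension) is a standard result in ordinal analysis.
This ordinal is the supremum of order types of primitive recursive well-orderings
that the theory can prove to be well-ordered.
For ACA_0 (arithmetical comprehension), the proof-theoretic ordinal is epsilon_0.

epsilon_0


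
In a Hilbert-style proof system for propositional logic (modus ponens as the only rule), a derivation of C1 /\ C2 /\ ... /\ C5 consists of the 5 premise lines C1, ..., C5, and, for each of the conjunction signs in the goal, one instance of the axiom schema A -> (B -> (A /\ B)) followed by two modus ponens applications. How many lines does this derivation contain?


Conjoining 5 premises:
- 5 premise lines
- the goal has 4 conjunction signs; each costs 1 axiom instance + 2 MP = 3 lines: 3 * 4 = 12
Total = 5 + 12 = 17 lines.

17


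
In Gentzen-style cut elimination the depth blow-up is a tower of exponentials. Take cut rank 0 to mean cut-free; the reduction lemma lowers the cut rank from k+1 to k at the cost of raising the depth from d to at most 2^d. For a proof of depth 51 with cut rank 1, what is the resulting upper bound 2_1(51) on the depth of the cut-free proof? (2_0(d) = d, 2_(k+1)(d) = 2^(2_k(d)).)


Each rank reduction sends depth d to at most 2^d; cut rank r needs r reductions.
2_0(51) = 51
2_1(51) = 2^51 = 2251799813685248
Cut-free depth bound = 2251799813685248

2251799813685248


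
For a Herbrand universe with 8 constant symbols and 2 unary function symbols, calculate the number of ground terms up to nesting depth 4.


Herbrand terms by depth:
Depth 0: 8 constants
Depth 1: 16 new terms (running total: 24)
Depth 2: 32 new terms (running total: 56)
Depth 3: 64 new terms (running total: 120)
Depth 4: 128 new terms (running total: 248)
Total distinct ground terms = 248

248


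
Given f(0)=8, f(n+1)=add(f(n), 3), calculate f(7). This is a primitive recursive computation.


f(0) = 8
f(1) = add(f(0), 3) = add(8, 3) = 11
f(2) = add(f(1), 3) = add(11, 3) = 14
f(3) = add(f(2), 3) = add(14, 3) = 17
f(4) = add(f(3), 3) = add(17, 3) = 20
f(5) = add(f(4), 3) = add(20, 3) = 23
f(6) = add(f(5), 3) = add(23, 3) = 26
f(7) = add(f(6), 3) = add(26, 3) = 29


29


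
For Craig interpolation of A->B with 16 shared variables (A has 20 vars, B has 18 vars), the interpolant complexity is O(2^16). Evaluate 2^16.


Shared atoms = 16
Craig interpolant size bound = 2^16
= 65536

65536


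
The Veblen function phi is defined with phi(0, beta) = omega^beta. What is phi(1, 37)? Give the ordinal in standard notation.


phi(1, 37):
phi(1, beta) = epsilon_beta (the beta-th epsilon number).
phi(1, 37) = epsilon_37

epsilon_37


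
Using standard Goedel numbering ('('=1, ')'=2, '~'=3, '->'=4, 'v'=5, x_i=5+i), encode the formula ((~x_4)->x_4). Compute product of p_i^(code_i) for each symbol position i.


Formula: ((~x_4)->x_4)
Symbol codes: [1, 1, 3, 9, 2, 4, 9, 2]
Primes: [2, 3, 5, 7, 11, 13, 17, 19]
p_1^1 = 2^1 = 2
p_2^1 = 3^1 = 3
p_3^3 = 5^3 = 125
p_4^9 = 7^9 = 40353607
p_5^2 = 11^2 = 121
p_6^4 = 13^4 = 28561
p_7^9 = 17^9 = 118587876497
p_8^2 = 19^2 = 361
Product = 4477647462334711002605646629250

4477647462334711002605646629250


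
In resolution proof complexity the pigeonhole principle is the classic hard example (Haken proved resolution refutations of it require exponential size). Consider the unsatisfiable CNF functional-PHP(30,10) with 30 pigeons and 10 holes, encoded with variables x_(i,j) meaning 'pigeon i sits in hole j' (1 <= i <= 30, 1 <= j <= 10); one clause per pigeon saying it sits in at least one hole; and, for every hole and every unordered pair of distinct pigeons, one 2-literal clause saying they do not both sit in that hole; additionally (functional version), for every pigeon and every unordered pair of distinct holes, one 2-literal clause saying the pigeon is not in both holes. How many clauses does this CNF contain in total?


functional-PHP(30,10): 30 pigeons, 10 holes, 30*10 = 300 variables.
- pigeon clauses: one per pigeon -> 30 clauses
- hole clauses: 10 holes * C(30,2) = 10 * 435 -> 4350 clauses
- functional clauses: 30 pigeons * C(10,2) = 30 * 45 -> 1350 clauses
Total clauses = 30 + 4350 + 1350 = 5730

5730


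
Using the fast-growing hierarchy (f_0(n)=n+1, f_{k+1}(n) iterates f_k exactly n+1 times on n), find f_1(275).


f_1(275) = f_0^276(275)
f_0 adds 1 each time, applied 276 times.
f_1(275) = 275 + 276 = 551

551


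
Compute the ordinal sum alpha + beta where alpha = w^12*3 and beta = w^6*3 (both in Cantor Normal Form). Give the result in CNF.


Ordinal addition w^12*3 + w^6*3:
Leading exponent of alpha (12) > leading exponent of beta (6).
Since alpha's term has higher exponent than beta's leading term,
the sum is simply alpha followed by beta.
Result = w^12*3 + w^6*3

w^12*3 + w^6*3


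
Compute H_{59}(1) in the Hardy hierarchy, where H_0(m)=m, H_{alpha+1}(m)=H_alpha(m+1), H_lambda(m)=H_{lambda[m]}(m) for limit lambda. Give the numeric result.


H_59(1):
For finite ordinals k, H_k(n) = n + k (each successor step adds 1).
H_59(1) = 1 + 59 = 60

60


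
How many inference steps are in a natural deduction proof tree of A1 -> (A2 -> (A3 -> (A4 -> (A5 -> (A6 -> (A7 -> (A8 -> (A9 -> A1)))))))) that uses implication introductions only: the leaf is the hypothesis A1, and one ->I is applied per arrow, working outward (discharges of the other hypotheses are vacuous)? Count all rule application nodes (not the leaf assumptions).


The formula has 9 arrows (->); its innermost consequent A1 is one of the antecedents,
so the proof starts from the hypothesis leaf A1 (not a rule application) and closes one arrow per ->I.
Building A1 -> (A2 -> (A3 -> (A4 -> (A5 -> (A6 -> (A7 -> (A8 -> (A9 -> A1)))))))) therefore takes 9 nested implication introductions.
Total inference nodes = 9

9


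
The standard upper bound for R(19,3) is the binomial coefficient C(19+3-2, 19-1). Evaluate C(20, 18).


R(19,3) <= C(19+3-2, 19-1) = C(20, 18)
C(20, 18) = 20! / (18! * 2!)
= 190

190


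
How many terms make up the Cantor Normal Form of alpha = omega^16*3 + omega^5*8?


CNF: omega^16*3 + omega^5*8
Count the summands separated by '+':
  term 1: omega^16*3
  term 2: omega^5*8
Total terms = 2

2


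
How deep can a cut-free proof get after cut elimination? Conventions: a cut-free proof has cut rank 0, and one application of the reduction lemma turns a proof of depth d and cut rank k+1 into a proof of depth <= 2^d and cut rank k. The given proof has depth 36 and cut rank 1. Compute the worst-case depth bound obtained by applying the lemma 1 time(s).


Each rank reduction sends depth d to at most 2^d; cut rank r needs r reductions.
2_0(36) = 36
2_1(36) = 2^36 = 68719476736
Cut-free depth bound = 68719476736

68719476736


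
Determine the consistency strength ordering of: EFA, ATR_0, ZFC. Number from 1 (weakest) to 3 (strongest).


Ordering by consistency strength:
1. EFA
2. ATR_0
3. ZFC


EFA=1, ATR_0=2, ZFC=3


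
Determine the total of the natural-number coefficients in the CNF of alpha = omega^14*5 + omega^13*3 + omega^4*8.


CNF: omega^14*5 + omega^13*3 + omega^4*8
Coefficients: 5 + 3 + 8 = 16

16


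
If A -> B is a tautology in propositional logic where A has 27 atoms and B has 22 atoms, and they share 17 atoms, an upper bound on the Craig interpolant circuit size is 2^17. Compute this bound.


Shared atoms = 17
Craig interpolant size bound = 2^17
= 131072

131072


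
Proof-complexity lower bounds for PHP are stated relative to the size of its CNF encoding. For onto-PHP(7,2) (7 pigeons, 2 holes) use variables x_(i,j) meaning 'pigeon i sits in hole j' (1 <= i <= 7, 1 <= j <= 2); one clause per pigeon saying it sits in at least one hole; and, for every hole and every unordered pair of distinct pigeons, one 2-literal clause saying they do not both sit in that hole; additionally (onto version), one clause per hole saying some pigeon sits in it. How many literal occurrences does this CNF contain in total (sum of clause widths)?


onto-PHP(7,2): 7 pigeons, 2 holes, 7*2 = 14 variables.
- pigeon clauses: one per pigeon -> 7 clauses of width 2 -> 14 literals
- hole clauses: 2 holes * C(7,2) = 2 * 21 -> 42 clauses of width 2 -> 84 literals
- onto clauses: one per hole -> 2 clauses of width 7 -> 14 literals
Total literal occurrences = 14 + 84 + 14 = 112

112


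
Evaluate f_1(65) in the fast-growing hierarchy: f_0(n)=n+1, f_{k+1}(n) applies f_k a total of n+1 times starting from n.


f_1(65) = f_0^66(65)
f_0 adds 1 each time, applied 66 times.
f_1(65) = 65 + 66 = 131

131


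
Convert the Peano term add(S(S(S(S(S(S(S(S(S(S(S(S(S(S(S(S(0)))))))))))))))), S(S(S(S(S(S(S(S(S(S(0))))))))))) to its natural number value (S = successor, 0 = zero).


add(S^16(0), S^10(0)):
S^16(0) = 16
S^10(0) = 10
16 + 10 = 26

26


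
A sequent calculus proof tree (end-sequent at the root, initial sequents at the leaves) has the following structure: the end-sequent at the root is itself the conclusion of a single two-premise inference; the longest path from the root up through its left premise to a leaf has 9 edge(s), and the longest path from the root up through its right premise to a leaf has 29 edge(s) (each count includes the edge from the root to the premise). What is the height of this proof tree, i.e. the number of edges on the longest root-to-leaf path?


Longest path through the left premise: 9 edges (measured from the branching sequent)
Longest path through the right premise: 29 edges
Height of the subtree rooted at the branching sequent: max(9, 29) = 29
The branching sequent is the root itself.
Total height = 29

29


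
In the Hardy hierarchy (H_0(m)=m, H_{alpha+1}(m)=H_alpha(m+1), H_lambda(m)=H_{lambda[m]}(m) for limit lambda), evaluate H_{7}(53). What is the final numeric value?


H_7(53):
For finite ordinals k, H_k(n) = n + k (each successor step adds 1).
H_7(53) = 53 + 7 = 60

60


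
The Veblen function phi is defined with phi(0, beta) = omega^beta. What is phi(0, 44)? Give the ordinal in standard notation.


phi(0, 44):
phi(0, beta) = omega^beta by definition.
phi(0, 44) = omega^44

omega^44


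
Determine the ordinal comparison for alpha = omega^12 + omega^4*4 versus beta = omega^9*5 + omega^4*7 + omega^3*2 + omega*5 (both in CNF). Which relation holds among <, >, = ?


Compare term by term from highest exponent:
alpha = omega^12 + omega^4*4
beta = omega^9*5 + omega^4*7 + omega^3*2 + omega*5
Term 1: alpha has omega^12*1, beta has omega^9*5
Term 2: alpha has omega^4*4, beta has omega^4*7
Term 3: alpha has omega^0*0, beta has omega^3*2
Term 4: alpha has omega^0*0, beta has omega^1*5
Result: alpha > beta

alpha > beta


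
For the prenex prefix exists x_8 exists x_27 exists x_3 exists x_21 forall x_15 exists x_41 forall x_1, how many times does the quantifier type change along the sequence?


Walk the prefix and count type changes:
  position 1: exists -> exists
  position 2: exists -> exists
  position 3: exists -> exists
  position 4: exists -> forall <-- alternation
  position 5: forall -> exists <-- alternation
  position 6: exists -> forall <-- alternation
Total alternations = 3

3


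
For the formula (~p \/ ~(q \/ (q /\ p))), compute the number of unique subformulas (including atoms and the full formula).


Formula: (~p \/ ~(q \/ (q /\ p)))
Subformulas found:
  1. q
  2. p
  3. ~p
  4. (q /\ p)
  5. (q \/ (q /\ p))
  6. ~(q \/ (q /\ p))
  7. (~p \/ ~(q \/ (q /\ p)))
Total distinct subformulas = 7

7


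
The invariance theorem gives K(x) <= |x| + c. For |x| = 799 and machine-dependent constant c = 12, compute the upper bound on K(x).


K(x) <= |x| + c = 799 + 12 = 811

811


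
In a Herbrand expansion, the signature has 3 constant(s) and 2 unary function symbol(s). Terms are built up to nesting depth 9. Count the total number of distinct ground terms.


Herbrand terms by depth:
Depth 0: 3 constants
Depth 1: 6 new terms (running total: 9)
Depth 2: 12 new terms (running total: 21)
Depth 3: 24 new terms (running total: 45)
Depth 4: 48 new terms (running total: 93)
Depth 5: 96 new terms (running total: 189)
Depth 6: 192 new terms (running total: 381)
Depth 7: 384 new terms (running total: 765)
Depth 8: 768 new terms (running total: 1533)
Depth 9: 1536 new terms (running total: 3069)
Total distinct ground terms = 3069

3069


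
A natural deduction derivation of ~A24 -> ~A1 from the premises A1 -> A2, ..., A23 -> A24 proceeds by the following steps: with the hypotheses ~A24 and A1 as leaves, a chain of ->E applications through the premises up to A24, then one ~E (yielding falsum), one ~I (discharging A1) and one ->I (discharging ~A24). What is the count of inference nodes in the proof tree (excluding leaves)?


From hypothesis A1, 23 ->E steps along the 23 premises yield A24.
~E with hypothesis ~A24 gives falsum (1 node); ~I discharging A1 gives ~A1 (1 node); ->I discharging ~A24 gives the goal (1 node).
Total = 23 + 3 = 26 inference nodes.

26


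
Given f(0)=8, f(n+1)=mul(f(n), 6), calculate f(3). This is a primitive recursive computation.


f(0) = 8
f(1) = mul(f(0), 6) = mul(8, 6) = 48
f(2) = mul(f(1), 6) = mul(48, 6) = 288
f(3) = mul(f(2), 6) = mul(288, 6) = 1728


1728


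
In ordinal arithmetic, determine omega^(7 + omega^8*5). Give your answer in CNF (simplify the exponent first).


omega^(7 + omega^8*5):
In ordinal addition a term is absorbed by a following term of strictly larger exponent: 0 < 8, so 7 + omega^8*5 = omega^8*5.
omega raised to a CNF ordinal is a single CNF term: Result = omega^(omega^8*5)

omega^(omega^8*5)


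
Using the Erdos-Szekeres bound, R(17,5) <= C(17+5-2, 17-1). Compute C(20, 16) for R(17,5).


R(17,5) <= C(17+5-2, 17-1) = C(20, 16)
C(20, 16) = 20! / (16! * 4!)
= 4845

4845


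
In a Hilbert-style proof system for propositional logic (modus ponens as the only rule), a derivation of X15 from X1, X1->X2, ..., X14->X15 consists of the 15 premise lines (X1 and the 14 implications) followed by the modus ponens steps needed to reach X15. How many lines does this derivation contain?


We have 15 premise lines: X1 and 14 implications.
Each implication is detached once by MP, giving 14 MP lines.
15 premise lines + 14 MP lines = 29 total lines.

29


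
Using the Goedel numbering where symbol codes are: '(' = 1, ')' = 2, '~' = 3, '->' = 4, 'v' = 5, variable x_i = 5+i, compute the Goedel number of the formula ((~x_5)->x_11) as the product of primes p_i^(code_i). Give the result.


Formula: ((~x_5)->x_11)
Symbol codes: [1, 1, 3, 10, 2, 4, 16, 2]
Primes: [2, 3, 5, 7, 11, 13, 17, 19]
p_1^1 = 2^1 = 2
p_2^1 = 3^1 = 3
p_3^3 = 5^3 = 125
p_4^10 = 7^10 = 282475249
p_5^2 = 11^2 = 121
p_6^4 = 13^4 = 28561
p_7^16 = 17^16 = 48661191875666868481
p_8^2 = 19^2 = 361
Product = 12861463424993699562533904061073575896750

12861463424993699562533904061073575896750


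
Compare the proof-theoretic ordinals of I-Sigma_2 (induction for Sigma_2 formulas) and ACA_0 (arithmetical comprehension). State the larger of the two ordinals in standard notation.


Proof-theoretic ordinal of I-Sigma_2 (induction for Sigma_2 formulas): omega^(omega^omega)
Proof-theoretic ordinal of ACA_0 (arithmetical comprehension): epsilon_0
Comparing: omega^(omega^omega) < epsilon_0.
The larger ordinal is epsilon_0 (from ACA_0 (arithmetical comprehension)).

epsilon_0


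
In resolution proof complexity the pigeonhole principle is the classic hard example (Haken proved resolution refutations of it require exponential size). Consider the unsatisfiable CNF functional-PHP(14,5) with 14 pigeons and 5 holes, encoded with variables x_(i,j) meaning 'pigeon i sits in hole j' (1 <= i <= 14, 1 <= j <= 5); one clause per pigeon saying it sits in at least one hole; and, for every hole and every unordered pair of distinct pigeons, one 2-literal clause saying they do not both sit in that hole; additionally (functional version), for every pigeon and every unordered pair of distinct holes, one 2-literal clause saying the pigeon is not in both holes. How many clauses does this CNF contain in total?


functional-PHP(14,5): 14 pigeons, 5 holes, 14*5 = 70 variables.
- pigeon clauses: one per pigeon -> 14 clauses
- hole clauses: 5 holes * C(14,2) = 5 * 91 -> 455 clauses
- functional clauses: 14 pigeons * C(5,2) = 14 * 10 -> 140 clauses
Total clauses = 14 + 455 + 140 = 609

609


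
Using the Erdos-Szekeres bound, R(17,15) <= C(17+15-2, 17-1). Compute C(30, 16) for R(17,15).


R(17,15) <= C(17+15-2, 17-1) = C(30, 16)
C(30, 16) = 30! / (16! * 14!)
= 145422675

145422675


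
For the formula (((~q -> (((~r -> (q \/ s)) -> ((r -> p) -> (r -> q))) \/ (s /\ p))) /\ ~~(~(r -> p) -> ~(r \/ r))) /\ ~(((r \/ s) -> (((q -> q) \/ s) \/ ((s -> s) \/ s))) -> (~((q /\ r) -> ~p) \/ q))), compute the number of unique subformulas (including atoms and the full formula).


Formula: (((~q -> (((~r -> (q \/ s)) -> ((r -> p) -> (r -> q))) \/ (s /\ p))) /\ ~~(~(r -> p) -> ~(r \/ r))) /\ ~(((r \/ s) -> (((q -> q) \/ s) \/ ((s -> s) \/ s))) -> (~((q /\ r) -> ~p) \/ q)))
Subformulas found:
  1. r
  2. p
  3. q
  4. s
  5. ~p
  6. ~r
  7. ~q
  8. (r -> q)
  9. (r \/ s)
  10. (r -> p)
  11. (r \/ r)
  12. (q -> q)
  13. (q \/ s)
  14. (s /\ p)
  15. (q /\ r)
  16. (s -> s)
  17. ~(r \/ r)
  18. ~(r -> p)
  19. ((s -> s) \/ s)
  20. ((q -> q) \/ s)
  21. ((q /\ r) -> ~p)
  22. (~r -> (q \/ s))
  23. ~((q /\ r) -> ~p)
  24. ((r -> p) -> (r -> q))
  25. (~(r -> p) -> ~(r \/ r))
  26. (~((q /\ r) -> ~p) \/ q)
  27. ~(~(r -> p) -> ~(r \/ r))
  28. ~~(~(r -> p) -> ~(r \/ r))
  29. (((q -> q) \/ s) \/ ((s -> s) \/ s))
  30. ((~r -> (q \/ s)) -> ((r -> p) -> (r -> q)))
  31. ((r \/ s) -> (((q -> q) \/ s) \/ ((s -> s) \/ s)))
  32. (((~r -> (q \/ s)) -> ((r -> p) -> (r -> q))) \/ (s /\ p))
  33. (~q -> (((~r -> (q \/ s)) -> ((r -> p) -> (r -> q))) \/ (s /\ p)))
  34. (((r \/ s) -> (((q -> q) \/ s) \/ ((s -> s) \/ s))) -> (~((q /\ r) -> ~p) \/ q))
  35. ~(((r \/ s) -> (((q -> q) \/ s) \/ ((s -> s) \/ s))) -> (~((q /\ r) -> ~p) \/ q))
  36. ((~q -> (((~r -> (q \/ s)) -> ((r -> p) -> (r -> q))) \/ (s /\ p))) /\ ~~(~(r -> p) -> ~(r \/ r)))
  37. (((~q -> (((~r -> (q \/ s)) -> ((r -> p) -> (r -> q))) \/ (s /\ p))) /\ ~~(~(r -> p) -> ~(r \/ r))) /\ ~(((r \/ s) -> (((q -> q) \/ s) \/ ((s -> s) \/ s))) -> (~((q /\ r) -> ~p) \/ q)))
Total distinct subformulas = 37

37


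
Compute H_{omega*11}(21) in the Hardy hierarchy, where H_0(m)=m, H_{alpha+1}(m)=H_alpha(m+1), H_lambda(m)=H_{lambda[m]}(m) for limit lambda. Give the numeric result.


H_{omega*11}(21):
For the Hardy hierarchy, H_{omega*k}(n) = 2^k * n.
2^11 = 2048.
2048 * 21 = 43008

43008


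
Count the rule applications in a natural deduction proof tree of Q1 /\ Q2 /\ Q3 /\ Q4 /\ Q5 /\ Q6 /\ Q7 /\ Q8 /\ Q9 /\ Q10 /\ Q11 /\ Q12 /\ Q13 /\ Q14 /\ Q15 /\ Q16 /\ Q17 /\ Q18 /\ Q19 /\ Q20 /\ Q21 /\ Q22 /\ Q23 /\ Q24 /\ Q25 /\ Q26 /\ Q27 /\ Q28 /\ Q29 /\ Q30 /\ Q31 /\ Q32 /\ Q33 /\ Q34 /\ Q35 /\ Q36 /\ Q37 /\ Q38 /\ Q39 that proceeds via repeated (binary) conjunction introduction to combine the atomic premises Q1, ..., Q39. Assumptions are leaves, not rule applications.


The target conjunction has 39 conjuncts, i.e. 38 binary /\ connectives.
Each conjunction-intro joins two pieces, so 39 atoms require 39-1 = 38 applications.
Total inference nodes = 38

38


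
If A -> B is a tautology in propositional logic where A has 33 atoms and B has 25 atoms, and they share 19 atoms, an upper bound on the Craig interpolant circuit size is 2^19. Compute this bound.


Shared atoms = 19
Craig interpolant size bound = 2^19
= 524288

524288


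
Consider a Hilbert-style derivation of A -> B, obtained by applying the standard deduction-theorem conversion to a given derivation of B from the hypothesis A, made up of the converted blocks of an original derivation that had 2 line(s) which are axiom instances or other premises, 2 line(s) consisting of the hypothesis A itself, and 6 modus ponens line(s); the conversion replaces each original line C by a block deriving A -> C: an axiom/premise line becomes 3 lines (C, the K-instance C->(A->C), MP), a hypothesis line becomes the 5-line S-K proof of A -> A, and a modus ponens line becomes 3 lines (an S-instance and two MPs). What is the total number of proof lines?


Deduction-theorem conversion, block by block:
- 2 axiom/premise lines -> 3 lines each = 6
- 2 hypothesis lines -> 5 lines each (identity proof A->A) = 10
- 6 MP lines -> 3 lines each (S-instance, MP, MP) = 18
Total = 6 + 10 + 18 = 34 lines.

34


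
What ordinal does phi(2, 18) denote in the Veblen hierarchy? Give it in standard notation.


phi(2, 18):
phi(2, beta) = zeta_beta (the beta-th zeta number, fixed point of epsilon).
phi(2, 18) = zeta_18

zeta_18


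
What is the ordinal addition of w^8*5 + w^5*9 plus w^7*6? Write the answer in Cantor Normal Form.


Ordinal addition (w^8*5 + w^5*9) + w^7*6:
alpha's leading term has exponent 8 > beta's exponent 7, so it survives.
alpha's tail term has exponent 5 < beta's exponent 7, so it is absorbed by beta.
In ordinal addition, any term followed by a strictly larger-exponent term is absorbed.
Result = w^8*5 + w^7*6

w^8*5 + w^7*6


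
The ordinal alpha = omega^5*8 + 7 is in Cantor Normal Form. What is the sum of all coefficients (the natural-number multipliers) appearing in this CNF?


CNF: omega^5*8 + 7
Coefficients: 8 + 7 = 15

15


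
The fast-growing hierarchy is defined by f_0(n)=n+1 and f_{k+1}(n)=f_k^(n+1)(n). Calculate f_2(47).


f_2(47) = f_1^48(47)
f_1(m) = 2m + 1.
Iterating: f_1^k(n) = 2^k*(n+1) - 1.
f_2(47) = 2^48*(47+1) - 1 = 281474976710656*48 - 1 = 13510798882111487

13510798882111487


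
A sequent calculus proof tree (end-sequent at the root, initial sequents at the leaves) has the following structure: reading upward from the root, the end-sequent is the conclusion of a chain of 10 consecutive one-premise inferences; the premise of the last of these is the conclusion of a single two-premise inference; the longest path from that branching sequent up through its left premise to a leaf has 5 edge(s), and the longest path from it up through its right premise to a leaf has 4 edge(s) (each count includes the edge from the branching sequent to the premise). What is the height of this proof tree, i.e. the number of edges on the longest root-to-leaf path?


Longest path through the left premise: 5 edges (measured from the branching sequent)
Longest path through the right premise: 4 edges
Height of the subtree rooted at the branching sequent: max(5, 4) = 5
The branching sequent sits 10 edges above the root (the chain of one-premise inferences), so height = 5 + 10 = 15

15


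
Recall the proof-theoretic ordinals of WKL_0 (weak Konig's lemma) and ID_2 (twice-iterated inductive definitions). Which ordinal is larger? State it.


Proof-theoretic ordinal of WKL_0 (weak Konig's lemma): omega^omega
Proof-theoretic ordinal of ID_2 (twice-iterated inductive definitions): psi_0(epsilon_{Omega_2+1})
Comparing: omega^omega < psi_0(epsilon_{Omega_2+1}).
The larger ordinal is psi_0(epsilon_{Omega_2+1}) (from ID_2 (twice-iterated inductive definitions)).

psi_0(epsilon_{Omega_2+1})


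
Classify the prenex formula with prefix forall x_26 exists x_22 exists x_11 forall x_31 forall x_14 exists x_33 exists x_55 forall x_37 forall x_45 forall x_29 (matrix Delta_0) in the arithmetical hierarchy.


Leading quantifier is forall, so the class is Pi.
Number of quantifier blocks = alternations + 1 = 4 + 1 = 5.
Classification: Pi_5

Pi_5


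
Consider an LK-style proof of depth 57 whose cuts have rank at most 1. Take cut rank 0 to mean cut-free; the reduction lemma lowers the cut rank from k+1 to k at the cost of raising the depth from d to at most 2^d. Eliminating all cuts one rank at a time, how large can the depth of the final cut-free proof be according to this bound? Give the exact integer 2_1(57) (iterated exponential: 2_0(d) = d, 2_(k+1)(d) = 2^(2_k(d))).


Each rank reduction sends depth d to at most 2^d; cut rank r needs r reductions.
2_0(57) = 57
2_1(57) = 2^57 = 144115188075855872
Cut-free depth bound = 144115188075855872

144115188075855872


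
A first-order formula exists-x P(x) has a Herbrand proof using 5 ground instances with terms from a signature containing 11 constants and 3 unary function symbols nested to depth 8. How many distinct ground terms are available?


Herbrand terms by depth:
Depth 0: 11 constants
Depth 1: 33 new terms (running total: 44)
Depth 2: 99 new terms (running total: 143)
Depth 3: 297 new terms (running total: 440)
Depth 4: 891 new terms (running total: 1331)
Depth 5: 2673 new terms (running total: 4004)
Depth 6: 8019 new terms (running total: 12023)
Depth 7: 24057 new terms (running total: 36080)
Depth 8: 72171 new terms (running total: 108251)
Total distinct ground terms = 108251

108251


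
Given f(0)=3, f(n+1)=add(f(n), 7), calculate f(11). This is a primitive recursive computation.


f(0) = 3
f(1) = add(f(0), 7) = add(3, 7) = 10
f(2) = add(f(1), 7) = add(10, 7) = 17
f(3) = add(f(2), 7) = add(17, 7) = 24
f(4) = add(f(3), 7) = add(24, 7) = 31
f(5) = add(f(4), 7) = add(31, 7) = 38
f(6) = add(f(5), 7) = add(38, 7) = 45
f(7) = add(f(6), 7) = add(45, 7) = 52
f(8) = add(f(7), 7) = add(52, 7) = 59
f(9) = add(f(8), 7) = add(59, 7) = 66
f(10) = add(f(9), 7) = add(66, 7) = 73
f(11) = add(f(10), 7) = add(73, 7) = 80


80


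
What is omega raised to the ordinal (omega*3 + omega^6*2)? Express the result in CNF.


omega^(omega*3 + omega^6*2):
In ordinal addition a term is absorbed by a following term of strictly larger exponent: 1 < 6, so omega*3 + omega^6*2 = omega^6*2.
omega raised to a CNF ordinal is a single CNF term: Result = omega^(omega^6*2)

omega^(omega^6*2)


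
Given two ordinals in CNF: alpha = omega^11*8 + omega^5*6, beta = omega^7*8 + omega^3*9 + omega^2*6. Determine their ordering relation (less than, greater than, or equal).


Compare term by term from highest exponent:
alpha = omega^11*8 + omega^5*6
beta = omega^7*8 + omega^3*9 + omega^2*6
Term 1: alpha has omega^11*8, beta has omega^7*8
Term 2: alpha has omega^5*6, beta has omega^3*9
Term 3: alpha has omega^0*0, beta has omega^2*6
Result: alpha > beta

alpha > beta


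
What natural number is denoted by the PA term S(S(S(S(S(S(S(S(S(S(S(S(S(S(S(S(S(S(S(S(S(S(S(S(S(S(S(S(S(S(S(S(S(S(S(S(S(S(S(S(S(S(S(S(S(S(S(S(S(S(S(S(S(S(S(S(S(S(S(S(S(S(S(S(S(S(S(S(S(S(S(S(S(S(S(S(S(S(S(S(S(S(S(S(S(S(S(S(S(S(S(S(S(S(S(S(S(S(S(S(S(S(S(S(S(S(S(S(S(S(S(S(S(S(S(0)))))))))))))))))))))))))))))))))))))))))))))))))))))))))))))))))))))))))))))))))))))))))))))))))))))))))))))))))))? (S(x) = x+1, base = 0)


Counting successors applied to 0:
115 applications of S to 0 = 115

115


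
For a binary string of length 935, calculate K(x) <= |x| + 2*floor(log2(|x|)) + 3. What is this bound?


floor(log2(935)) = 9
2 * 9 = 18
K(x) <= 935 + 18 + 3 = 956

956


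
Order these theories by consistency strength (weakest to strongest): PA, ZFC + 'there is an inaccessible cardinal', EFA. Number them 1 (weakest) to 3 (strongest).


Ordering by consistency strength:
1. EFA
2. PA
3. ZFC + 'there is an inaccessible cardinal'


PA=2, ZFC + 'there is an inaccessible cardinal'=3, EFA=1


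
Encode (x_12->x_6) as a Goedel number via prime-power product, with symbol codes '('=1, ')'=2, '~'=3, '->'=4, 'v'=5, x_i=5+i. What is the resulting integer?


Formula: (x_12->x_6)
Symbol codes: [1, 17, 4, 11, 2]
Primes: [2, 3, 5, 7, 11]
p_1^1 = 2^1 = 2
p_2^17 = 3^17 = 129140163
p_3^4 = 5^4 = 625
p_4^11 = 7^11 = 1977326743
p_5^2 = 11^2 = 121
Product = 38622035056660965236250

38622035056660965236250


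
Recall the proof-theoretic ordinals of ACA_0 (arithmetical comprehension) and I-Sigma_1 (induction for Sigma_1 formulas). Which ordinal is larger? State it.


Proof-theoretic ordinal of ACA_0 (arithmetical comprehension): epsilon_0
Proof-theoretic ordinal of I-Sigma_1 (induction for Sigma_1 formulas): omega^omega
Comparing: omega^omega < epsilon_0.
The larger ordinal is epsilon_0 (from ACA_0 (arithmetical comprehension)).

epsilon_0


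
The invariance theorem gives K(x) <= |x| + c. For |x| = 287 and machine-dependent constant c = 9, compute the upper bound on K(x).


K(x) <= |x| + c = 287 + 9 = 296

296


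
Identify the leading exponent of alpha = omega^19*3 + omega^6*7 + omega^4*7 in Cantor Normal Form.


CNF: omega^19*3 + omega^6*7 + omega^4*7
The leading term is omega^19*3, which has exponent 19.

19


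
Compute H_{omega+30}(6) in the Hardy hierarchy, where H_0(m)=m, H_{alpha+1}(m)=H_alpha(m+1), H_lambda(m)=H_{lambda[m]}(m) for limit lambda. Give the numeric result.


H_{omega+30}(6):
Unwind the 30 successor steps: H_{omega+30}(6) = H_omega(6+30) = H_omega(36).
H_omega(m) = H_m(m) = m + m = 2m.
Result = 2 * 36 = 72

72


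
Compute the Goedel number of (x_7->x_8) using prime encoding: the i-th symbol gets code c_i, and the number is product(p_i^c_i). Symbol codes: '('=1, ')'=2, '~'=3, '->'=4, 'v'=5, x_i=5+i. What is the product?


Formula: (x_7->x_8)
Symbol codes: [1, 12, 4, 13, 2]
Primes: [2, 3, 5, 7, 11]
p_1^1 = 2^1 = 2
p_2^12 = 3^12 = 531441
p_3^4 = 5^4 = 625
p_4^13 = 7^13 = 96889010407
p_5^2 = 11^2 = 121
Product = 7787982377680606158750

7787982377680606158750


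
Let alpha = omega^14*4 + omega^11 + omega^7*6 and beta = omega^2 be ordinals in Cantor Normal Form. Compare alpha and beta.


Compare term by term from highest exponent:
alpha = omega^14*4 + omega^11 + omega^7*6
beta = omega^2
Term 1: alpha has omega^14*4, beta has omega^2*1
Term 2: alpha has omega^11*1, beta has omega^0*0
Term 3: alpha has omega^7*6, beta has omega^0*0
Result: alpha > beta

alpha > beta


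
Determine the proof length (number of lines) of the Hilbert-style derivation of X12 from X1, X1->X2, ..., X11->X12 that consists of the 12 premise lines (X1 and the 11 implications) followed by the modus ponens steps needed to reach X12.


We have 12 premise lines: X1 and 11 implications.
Each implication is detached once by MP, giving 11 MP lines.
12 premise lines + 11 MP lines = 23 total lines.

23


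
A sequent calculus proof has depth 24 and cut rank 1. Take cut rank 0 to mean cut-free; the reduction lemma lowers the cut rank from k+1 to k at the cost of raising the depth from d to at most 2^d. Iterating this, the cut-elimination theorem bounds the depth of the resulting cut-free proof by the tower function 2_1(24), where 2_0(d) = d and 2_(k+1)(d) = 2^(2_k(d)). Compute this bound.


Each rank reduction sends depth d to at most 2^d; cut rank r needs r reductions.
2_0(24) = 24
2_1(24) = 2^24 = 16777216
Cut-free depth bound = 16777216

16777216


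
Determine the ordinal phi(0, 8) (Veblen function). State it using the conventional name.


phi(0, 8):
phi(0, beta) = omega^beta by definition.
phi(0, 8) = omega^8

omega^8


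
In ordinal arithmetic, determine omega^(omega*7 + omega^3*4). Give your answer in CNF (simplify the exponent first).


omega^(omega*7 + omega^3*4):
In ordinal addition a term is absorbed by a following term of strictly larger exponent: 1 < 3, so omega*7 + omega^3*4 = omega^3*4.
omega raised to a CNF ordinal is a single CNF term: Result = omega^(omega^3*4)

omega^(omega^3*4)


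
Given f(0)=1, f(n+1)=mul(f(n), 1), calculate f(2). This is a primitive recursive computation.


f(0) = 1
f(1) = mul(f(0), 1) = mul(1, 1) = 1
f(2) = mul(f(1), 1) = mul(1, 1) = 1


1


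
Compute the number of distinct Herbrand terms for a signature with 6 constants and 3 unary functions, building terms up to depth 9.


Herbrand terms by depth:
Depth 0: 6 constants
Depth 1: 18 new terms (running total: 24)
Depth 2: 54 new terms (running total: 78)
Depth 3: 162 new terms (running total: 240)
Depth 4: 486 new terms (running total: 726)
Depth 5: 1458 new terms (running total: 2184)
Depth 6: 4374 new terms (running total: 6558)
Depth 7: 13122 new terms (running total: 19680)
Depth 8: 39366 new terms (running total: 59046)
Depth 9: 118098 new terms (running total: 177144)
Total distinct ground terms = 177144

177144


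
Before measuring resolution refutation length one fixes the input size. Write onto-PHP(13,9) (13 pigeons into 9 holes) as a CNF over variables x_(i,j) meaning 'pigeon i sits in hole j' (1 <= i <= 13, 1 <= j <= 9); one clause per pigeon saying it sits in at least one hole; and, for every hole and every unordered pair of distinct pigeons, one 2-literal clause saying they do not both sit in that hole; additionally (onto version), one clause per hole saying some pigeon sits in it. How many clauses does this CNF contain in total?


onto-PHP(13,9): 13 pigeons, 9 holes, 13*9 = 117 variables.
- pigeon clauses: one per pigeon -> 13 clauses
- hole clauses: 9 holes * C(13,2) = 9 * 78 -> 702 clauses
- onto clauses: one per hole -> 9 clauses
Total clauses = 13 + 702 + 9 = 724

724


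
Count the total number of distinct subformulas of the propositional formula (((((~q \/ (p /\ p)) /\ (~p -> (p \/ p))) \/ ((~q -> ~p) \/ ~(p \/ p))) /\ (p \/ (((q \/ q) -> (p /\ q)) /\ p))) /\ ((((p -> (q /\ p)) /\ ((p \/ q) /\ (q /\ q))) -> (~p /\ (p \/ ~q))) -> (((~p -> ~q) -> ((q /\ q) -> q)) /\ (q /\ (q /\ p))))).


Formula: (((((~q \/ (p /\ p)) /\ (~p -> (p \/ p))) \/ ((~q -> ~p) \/ ~(p \/ p))) /\ (p \/ (((q \/ q) -> (p /\ q)) /\ p))) /\ ((((p -> (q /\ p)) /\ ((p \/ q) /\ (q /\ q))) -> (~p /\ (p \/ ~q))) -> (((~p -> ~q) -> ((q /\ q) -> q)) /\ (q /\ (q /\ p)))))
Subformulas found:
  1. p
  2. q
  3. ~p
  4. ~q
  5. (q /\ p)
  6. (p /\ q)
  7. (q /\ q)
  8. (p \/ p)
  9. (p \/ q)
  10. (p /\ p)
  11. (q \/ q)
  12. (p \/ ~q)
  13. ~(p \/ p)
  14. (~p -> ~q)
  15. (~q -> ~p)
  16. ((q /\ q) -> q)
  17. (q /\ (q /\ p))
  18. (p -> (q /\ p))
  19. (~q \/ (p /\ p))
  20. (~p -> (p \/ p))
  21. (~p /\ (p \/ ~q))
  22. ((q \/ q) -> (p /\ q))
  23. ((p \/ q) /\ (q /\ q))
  24. ((~q -> ~p) \/ ~(p \/ p))
  25. (((q \/ q) -> (p /\ q)) /\ p)
  26. ((~p -> ~q) -> ((q /\ q) -> q))
  27. (p \/ (((q \/ q) -> (p /\ q)) /\ p))
  28. ((~q \/ (p /\ p)) /\ (~p -> (p \/ p)))
  29. ((p -> (q /\ p)) /\ ((p \/ q) /\ (q /\ q)))
  30. (((~p -> ~q) -> ((q /\ q) -> q)) /\ (q /\ (q /\ p)))
  31. (((p -> (q /\ p)) /\ ((p \/ q) /\ (q /\ q))) -> (~p /\ (p \/ ~q)))
  32. (((~q \/ (p /\ p)) /\ (~p -> (p \/ p))) \/ ((~q -> ~p) \/ ~(p \/ p)))
  33. ((((~q \/ (p /\ p)) /\ (~p -> (p \/ p))) \/ ((~q -> ~p) \/ ~(p \/ p))) /\ (p \/ (((q \/ q) -> (p /\ q)) /\ p)))
  34. ((((p -> (q /\ p)) /\ ((p \/ q) /\ (q /\ q))) -> (~p /\ (p \/ ~q))) -> (((~p -> ~q) -> ((q /\ q) -> q)) /\ (q /\ (q /\ p))))
  35. (((((~q \/ (p /\ p)) /\ (~p -> (p \/ p))) \/ ((~q -> ~p) \/ ~(p \/ p))) /\ (p \/ (((q \/ q) -> (p /\ q)) /\ p))) /\ ((((p -> (q /\ p)) /\ ((p \/ q) /\ (q /\ q))) -> (~p /\ (p \/ ~q))) -> (((~p -> ~q) -> ((q /\ q) -> q)) /\ (q /\ (q /\ p)))))
Total distinct subformulas = 35

35


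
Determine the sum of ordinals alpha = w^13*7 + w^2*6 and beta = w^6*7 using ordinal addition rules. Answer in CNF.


Ordinal addition (w^13*7 + w^2*6) + w^6*7:
alpha's leading term has exponent 13 > beta's exponent 6, so it survives.
alpha's tail term has exponent 2 < beta's exponent 6, so it is absorbed by beta.
In ordinal addition, any term followed by a strictly larger-exponent term is absorbed.
Result = w^13*7 + w^6*7

w^13*7 + w^6*7


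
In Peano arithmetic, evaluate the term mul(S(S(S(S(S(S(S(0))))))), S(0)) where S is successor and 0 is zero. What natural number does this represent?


mul(S^7(0), S^1(0)):
S^7(0) = 7
S^1(0) = 1
7 * 1 = 7

7


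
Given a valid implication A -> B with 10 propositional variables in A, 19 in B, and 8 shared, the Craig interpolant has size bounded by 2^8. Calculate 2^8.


Shared atoms = 8
Craig interpolant size bound = 2^8
= 256

256


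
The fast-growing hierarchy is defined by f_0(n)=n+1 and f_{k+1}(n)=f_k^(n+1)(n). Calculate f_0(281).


f_0(281) = 281 + 1 = 282

282


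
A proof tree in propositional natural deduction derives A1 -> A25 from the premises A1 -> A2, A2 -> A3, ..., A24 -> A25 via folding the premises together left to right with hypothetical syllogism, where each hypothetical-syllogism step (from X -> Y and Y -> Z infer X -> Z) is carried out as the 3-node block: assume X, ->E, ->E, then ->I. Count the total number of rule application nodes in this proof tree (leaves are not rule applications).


There are 24 premises in the chain. The first HS step combines premises 1 and 2; each further premise needs one more HS step.
So 24 premises require 24 - 1 = 23 hypothetical-syllogism steps.
Each HS step uses 3 inference nodes (->E, ->E, ->I).
23 * 3 = 69 total inference nodes.

69


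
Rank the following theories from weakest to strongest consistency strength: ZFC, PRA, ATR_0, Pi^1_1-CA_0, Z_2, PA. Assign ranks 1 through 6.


Ordering by consistency strength:
1. PRA
2. PA
3. ATR_0
4. Pi^1_1-CA_0
5. Z_2
6. ZFC


ZFC=6, PRA=1, ATR_0=3, Pi^1_1-CA_0=4, Z_2=5, PA=2


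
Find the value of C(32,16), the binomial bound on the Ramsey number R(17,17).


R(17,17) <= C(17+17-2, 17-1) = C(32, 16)
C(32, 16) = 32! / (16! * 16!)
= 601080390

601080390


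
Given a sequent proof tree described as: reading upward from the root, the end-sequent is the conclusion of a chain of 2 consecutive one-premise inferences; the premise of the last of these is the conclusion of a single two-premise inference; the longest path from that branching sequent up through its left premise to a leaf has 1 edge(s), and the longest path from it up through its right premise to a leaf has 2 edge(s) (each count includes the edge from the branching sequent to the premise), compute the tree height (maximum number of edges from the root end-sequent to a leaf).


Longest path through the left premise: 1 edges (measured from the branching sequent)
Longest path through the right premise: 2 edges
Height of the subtree rooted at the branching sequent: max(1, 2) = 2
The branching sequent sits 2 edges above the root (the chain of one-premise inferences), so height = 2 + 2 = 4

4


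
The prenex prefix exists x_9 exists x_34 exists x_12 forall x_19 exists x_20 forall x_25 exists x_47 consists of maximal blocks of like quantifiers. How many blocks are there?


Alternations = 4.
Blocks = alternations + 1 = 5

5


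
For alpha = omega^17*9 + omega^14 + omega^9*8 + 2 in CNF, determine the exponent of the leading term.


CNF: omega^17*9 + omega^14 + omega^9*8 + 2
The leading term is omega^17*9, which has exponent 17.

17
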